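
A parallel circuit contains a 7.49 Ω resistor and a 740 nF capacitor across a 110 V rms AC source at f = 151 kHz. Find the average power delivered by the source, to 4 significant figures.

1.615 kW

ω = 2πf = 948800 rad/s
X_C = 1/(ωC) = 1.424 Ω
Parallel: admittances add. Y = 1/R + jωC
Y = (0.1335 + j0.7021) S
|Y| = 0.7147 S → |Z| = 1/|Y| = 1.399 Ω, ∠Z = −∠Y = -79.23°
I = V/|Z| = 78.61 A
P = VI cos φ = 110 × 78.61 × cos(-79.23°) = 1.615 kW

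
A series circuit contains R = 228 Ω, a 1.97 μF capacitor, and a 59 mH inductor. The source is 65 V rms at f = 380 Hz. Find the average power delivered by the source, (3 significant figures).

ω = 2πf = 2388 rad/s
X_L = ωL = 141 Ω
X_C = 1/(ωC) = 213 Ω
Net reactance X = X_L − X_C = -71.7 Ω
Z = 228 − j71.7 Ω
|Z| = √(228² + 71.7²) = 239 Ω
∠Z = arctan(-71.7/228) = -17.5°
I = V/|Z| = 272 mA
P = VI cos φ = 65 × 0.272 × cos(-17.5°) = 16.9 W

16.9 W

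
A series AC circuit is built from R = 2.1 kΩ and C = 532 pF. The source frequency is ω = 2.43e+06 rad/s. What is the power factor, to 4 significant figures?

0.9384

X_C = 1/(ωC) = 773.5 Ω
Z = 2100 − j773.5 Ω
|Z| = √(2100² + 773.5²) = 2238 Ω
∠Z = arctan(-773.5/2100) = -20.22°
cos φ = cos(-20.22°) = 0.9384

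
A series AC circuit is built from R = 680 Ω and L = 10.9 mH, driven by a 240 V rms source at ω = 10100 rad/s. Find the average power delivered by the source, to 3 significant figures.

82.5 W

X_L = ωL = 110 Ω
Z = 680 + j110 Ω
|Z| = √(680² + 110²) = 689 Ω
∠Z = arctan(110/680) = 9.20°
I = V/|Z| = 348 mA
P = VI cos φ = 240 × 0.348 × cos(9.20°) = 82.5 W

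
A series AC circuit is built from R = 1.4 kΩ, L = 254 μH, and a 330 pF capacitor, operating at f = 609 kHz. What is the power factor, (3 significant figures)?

ω = 2πf = 3.826e+06 rad/s
X_L = ωL = 972 Ω
X_C = 1/(ωC) = 792 Ω
Net reactance X = X_L − X_C = 180 Ω
Z = 1400 + j180 Ω
|Z| = √(1400² + 180²) = 1410 Ω
∠Z = arctan(180/1400) = 7.33°
cos φ = cos(7.33°) = 0.992

0.992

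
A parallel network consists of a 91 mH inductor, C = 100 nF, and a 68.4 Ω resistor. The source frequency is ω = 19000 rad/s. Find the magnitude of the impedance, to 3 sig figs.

68.1 Ω

X_L = ωL = 1730 Ω
X_C = 1/(ωC) = 526 Ω
Parallel: admittances add. Y = 1/R + 1/(jωL) + jωC
Y = (0.0146 + j0.00132) S
|Y| = 0.0147 S → |Z| = 1/|Y| = 68.1 Ω, ∠Z = −∠Y = -5.17°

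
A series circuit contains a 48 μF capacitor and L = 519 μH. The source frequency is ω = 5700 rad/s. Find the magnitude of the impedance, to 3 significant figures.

X_L = ωL = 2.96 Ω
X_C = 1/(ωC) = 3.65 Ω
Net reactance X = X_L − X_C = -0.697 Ω
Z = − j0.697 Ω
|Z| = √(0² + 0.697²) = 0.697 Ω

0.697 Ω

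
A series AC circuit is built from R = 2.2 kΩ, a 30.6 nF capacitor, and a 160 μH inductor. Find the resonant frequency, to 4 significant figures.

71.93 kHz

ω₀ = 1/√(LC) = 1/√(0.00016 × 3.06e-08) = 451900 rad/s
f₀ = ω₀/(2π) = 71.93 kHz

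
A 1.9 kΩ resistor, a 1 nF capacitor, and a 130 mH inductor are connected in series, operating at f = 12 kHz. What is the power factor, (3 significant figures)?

ω = 2πf = 75400 rad/s
X_L = ωL = 9800 Ω
X_C = 1/(ωC) = 13300 Ω
Net reactance X = X_L − X_C = -3460 Ω
Z = 1900 − j3460 Ω
|Z| = √(1900² + 3460²) = 3950 Ω
∠Z = arctan(-3460/1900) = -61.2°
cos φ = cos(-61.2°) = 0.481

0.481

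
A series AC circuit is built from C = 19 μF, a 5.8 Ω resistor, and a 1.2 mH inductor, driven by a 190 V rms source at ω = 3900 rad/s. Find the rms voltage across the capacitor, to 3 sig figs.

243 V

X_L = ωL = 4.68 Ω
X_C = 1/(ωC) = 13.5 Ω
Net reactance X = X_L − X_C = -8.82 Ω
Z = 5.80 − j8.82 Ω
|Z| = √(5.80² + 8.82²) = 10.6 Ω
I = V/|Z| = 18.0 A
V_C = I·|Z_C| = 18.0 × 13.5 = 243 V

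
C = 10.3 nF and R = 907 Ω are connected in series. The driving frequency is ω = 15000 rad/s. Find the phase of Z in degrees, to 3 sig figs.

-82.0°

X_C = 1/(ωC) = 6470 Ω
Z = 907 − j6470 Ω
|Z| = √(907² + 6470²) = 6540 Ω
∠Z = arctan(-6470/907) = -82.0°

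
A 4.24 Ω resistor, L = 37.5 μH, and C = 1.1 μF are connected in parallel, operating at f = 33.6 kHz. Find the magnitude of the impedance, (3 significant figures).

3.87 Ω

ω = 2πf = 211100 rad/s
X_L = ωL = 7.92 Ω
X_C = 1/(ωC) = 4.31 Ω
Parallel: admittances add. Y = 1/R + 1/(jωL) + jωC
Y = (0.236 + j0.106) S
|Y| = 0.259 S → |Z| = 1/|Y| = 3.87 Ω, ∠Z = −∠Y = -24.2°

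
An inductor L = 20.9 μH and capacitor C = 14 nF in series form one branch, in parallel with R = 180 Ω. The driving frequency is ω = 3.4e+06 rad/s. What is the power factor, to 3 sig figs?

X_L = ωL = 71.1 Ω
X_C = 1/(ωC) = 21.0 Ω
Branch 1: Z₁ = R = 180 Ω
Branch 2 (series LC): Z₂ = j(X_L − X_C) = j50.1 Ω
Parallel: Z = Z₁Z₂/(Z₁+Z₂), |Z| = 48.2 Ω, ∠Z = 74.5°
cos φ = cos(74.5°) = 0.268

0.268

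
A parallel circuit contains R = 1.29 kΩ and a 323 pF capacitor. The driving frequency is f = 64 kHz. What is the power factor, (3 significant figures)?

ω = 2πf = 402100 rad/s
X_C = 1/(ωC) = 7700 Ω
Parallel: admittances add. Y = 1/R + jωC
Y = (0.000775 + j0.000130) S
|Y| = 0.000786 S → |Z| = 1/|Y| = 1270 Ω, ∠Z = −∠Y = -9.51°
cos φ = cos(-9.51°) = 0.986

0.986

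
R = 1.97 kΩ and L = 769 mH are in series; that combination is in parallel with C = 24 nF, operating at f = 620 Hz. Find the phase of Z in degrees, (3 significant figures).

42.3°

ω = 2πf = 3896 rad/s
X_L = ωL = 3000 Ω
X_C = 1/(ωC) = 10700 Ω
Branch 1 (R+jX_L): Z₁ = 1970 + j3000 Ω, |Z₁| = 3590 Ω
Branch 2 (−jX_C): Z₂ = −j10700 Ω
Parallel: Z = Z₁Z₂/(Z₁+Z₂), |Z| = 4820 Ω, ∠Z = 42.3°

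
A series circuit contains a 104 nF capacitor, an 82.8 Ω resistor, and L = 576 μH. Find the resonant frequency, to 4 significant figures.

ω₀ = 1/√(LC) = 1/√(0.000576 × 1.04e-07) = 129200 rad/s
f₀ = ω₀/(2π) = 20.56 kHz

20.56 kHz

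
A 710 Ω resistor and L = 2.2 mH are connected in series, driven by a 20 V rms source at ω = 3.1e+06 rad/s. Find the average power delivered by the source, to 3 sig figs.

X_L = ωL = 6820 Ω
Z = 710 + j6820 Ω
|Z| = √(710² + 6820²) = 6860 Ω
∠Z = arctan(6820/710) = 84.1°
I = V/|Z| = 2.92 mA
P = VI cos φ = 20 × 0.00292 × cos(84.1°) = 6.04 mW

6.04 mW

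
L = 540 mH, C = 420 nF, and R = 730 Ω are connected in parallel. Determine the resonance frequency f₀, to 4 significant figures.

334.2 Hz

ω₀ = 1/√(LC) = 1/√(0.54 × 4.2e-07) = 2100 rad/s
f₀ = ω₀/(2π) = 334.2 Hz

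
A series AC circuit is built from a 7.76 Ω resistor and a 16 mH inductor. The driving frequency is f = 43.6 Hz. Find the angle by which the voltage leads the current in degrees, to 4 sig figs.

29.46°

ω = 2πf = 273.9 rad/s
X_L = ωL = 4.383 Ω
Z = 7.760 + j4.383 Ω
|Z| = √(7.760² + 4.383²) = 8.912 Ω
∠Z = arctan(4.383/7.760) = 29.46°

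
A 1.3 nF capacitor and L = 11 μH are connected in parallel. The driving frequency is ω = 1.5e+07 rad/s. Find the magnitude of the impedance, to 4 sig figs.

X_L = ωL = 165.0 Ω
X_C = 1/(ωC) = 51.28 Ω
Parallel: admittances add. Y = 1/(jωL) + jωC
Y = (0 + j0.01344) S
|Y| = 0.01344 S → |Z| = 1/|Y| = 74.41 Ω, ∠Z = −∠Y = -90.00°

74.41 Ω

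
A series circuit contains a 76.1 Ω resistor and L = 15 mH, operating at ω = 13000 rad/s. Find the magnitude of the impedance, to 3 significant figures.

X_L = ωL = 195 Ω
Z = 76.1 + j195 Ω
|Z| = √(76.1² + 195²) = 209 Ω

209 Ω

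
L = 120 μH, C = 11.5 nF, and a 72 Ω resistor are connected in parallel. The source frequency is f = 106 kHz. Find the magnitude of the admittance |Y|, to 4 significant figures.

14.71 mS

ω = 2πf = 666000 rad/s
X_L = ωL = 79.92 Ω
X_C = 1/(ωC) = 130.6 Ω
Parallel: admittances add. Y = 1/R + 1/(jωL) + jωC
Y = (0.01389 − j0.004853) S
|Y| = 0.01471 S → |Z| = 1/|Y| = 67.97 Ω, ∠Z = −∠Y = 19.26°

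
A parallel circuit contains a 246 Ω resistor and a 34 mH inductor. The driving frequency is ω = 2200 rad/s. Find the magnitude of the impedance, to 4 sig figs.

X_L = ωL = 74.80 Ω
Parallel: admittances add. Y = 1/R + 1/(jωL)
Y = (0.004065 − j0.01337) S
|Y| = 0.01397 S → |Z| = 1/|Y| = 71.56 Ω, ∠Z = −∠Y = 73.09°

71.56 Ω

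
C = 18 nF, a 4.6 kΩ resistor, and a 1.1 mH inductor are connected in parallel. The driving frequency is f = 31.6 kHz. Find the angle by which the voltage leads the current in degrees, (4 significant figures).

77.79°

ω = 2πf = 198500 rad/s
X_L = ωL = 218.4 Ω
X_C = 1/(ωC) = 279.8 Ω
Parallel: admittances add. Y = 1/R + 1/(jωL) + jωC
Y = (0.0002174 − j0.001005) S
|Y| = 0.001028 S → |Z| = 1/|Y| = 972.7 Ω, ∠Z = −∠Y = 77.79°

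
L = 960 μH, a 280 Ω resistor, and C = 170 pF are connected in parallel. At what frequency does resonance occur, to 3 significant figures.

394 kHz

ω₀ = 1/√(LC) = 1/√(0.00096 × 1.7e-10) = 2.475e+06 rad/s
f₀ = ω₀/(2π) = 394 kHz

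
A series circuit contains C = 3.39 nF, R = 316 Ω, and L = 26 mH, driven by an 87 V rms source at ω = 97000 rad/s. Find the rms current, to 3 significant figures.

143 mA

X_L = ωL = 2520 Ω
X_C = 1/(ωC) = 3040 Ω
Net reactance X = X_L − X_C = -519 Ω
Z = 316 − j519 Ω
|Z| = √(316² + 519²) = 608 Ω
I = V/|Z| = 87/608 = 143 mA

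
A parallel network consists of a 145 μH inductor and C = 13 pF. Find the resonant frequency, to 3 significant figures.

ω₀ = 1/√(LC) = 1/√(0.000145 × 1.3e-11) = 2.303e+07 rad/s
f₀ = ω₀/(2π) = 3.67 MHz

3.67 MHz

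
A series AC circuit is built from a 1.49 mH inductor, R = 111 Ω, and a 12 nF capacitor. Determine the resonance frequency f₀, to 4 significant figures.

ω₀ = 1/√(LC) = 1/√(0.00149 × 1.2e-08) = 236500 rad/s
f₀ = ω₀/(2π) = 37.64 kHz

37.64 kHz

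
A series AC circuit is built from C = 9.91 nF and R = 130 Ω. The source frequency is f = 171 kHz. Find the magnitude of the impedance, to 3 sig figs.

160 Ω

ω = 2πf = 1.074e+06 rad/s
X_C = 1/(ωC) = 93.9 Ω
Z = 130 − j93.9 Ω
|Z| = √(130² + 93.9²) = 160 Ω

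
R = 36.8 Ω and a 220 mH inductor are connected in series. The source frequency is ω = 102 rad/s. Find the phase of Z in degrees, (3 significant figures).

31.4°

X_L = ωL = 22.4 Ω
Z = 36.8 + j22.4 Ω
|Z| = √(36.8² + 22.4²) = 43.1 Ω
∠Z = arctan(22.4/36.8) = 31.4°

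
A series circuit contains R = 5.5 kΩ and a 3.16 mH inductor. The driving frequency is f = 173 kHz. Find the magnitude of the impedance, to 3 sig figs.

6480 Ω

ω = 2πf = 1.087e+06 rad/s
X_L = ωL = 3430 Ω
Z = 5500 + j3430 Ω
|Z| = √(5500² + 3430²) = 6480 Ω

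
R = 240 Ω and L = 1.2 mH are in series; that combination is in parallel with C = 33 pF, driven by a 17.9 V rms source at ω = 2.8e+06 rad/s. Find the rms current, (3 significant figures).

3.67 mA

X_L = ωL = 3360 Ω
X_C = 1/(ωC) = 10800 Ω
Branch 1 (R+jX_L): Z₁ = 240 + j3360 Ω, |Z₁| = 3370 Ω
Branch 2 (−jX_C): Z₂ = −j10800 Ω
Parallel: Z = Z₁Z₂/(Z₁+Z₂), |Z| = 4880 Ω, ∠Z = 84.1°
I = V/|Z| = 17.9/4880 = 3.67 mA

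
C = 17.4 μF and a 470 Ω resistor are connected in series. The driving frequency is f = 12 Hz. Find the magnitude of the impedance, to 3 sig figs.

ω = 2πf = 75.40 rad/s
X_C = 1/(ωC) = 762 Ω
Z = 470 − j762 Ω
|Z| = √(470² + 762²) = 895 Ω

895 Ω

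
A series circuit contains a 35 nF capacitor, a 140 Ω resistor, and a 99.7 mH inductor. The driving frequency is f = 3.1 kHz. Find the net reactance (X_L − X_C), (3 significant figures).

ω = 2πf = 19480 rad/s
X_L = ωL = 1940 Ω
X_C = 1/(ωC) = 1470 Ω
X = 1940 − 1470 = 475 Ω

475 Ω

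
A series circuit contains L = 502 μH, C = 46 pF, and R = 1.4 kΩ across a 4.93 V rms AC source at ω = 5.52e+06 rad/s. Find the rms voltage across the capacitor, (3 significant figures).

10.7 V

X_L = ωL = 2770 Ω
X_C = 1/(ωC) = 3940 Ω
Net reactance X = X_L − X_C = -1170 Ω
Z = 1400 − j1170 Ω
|Z| = √(1400² + 1170²) = 1820 Ω
I = V/|Z| = 2.70 mA
V_C = I·|Z_C| = 0.00270 × 3940 = 10.7 V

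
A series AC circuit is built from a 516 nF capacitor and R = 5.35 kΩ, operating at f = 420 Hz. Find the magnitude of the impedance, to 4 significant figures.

ω = 2πf = 2639 rad/s
X_C = 1/(ωC) = 734.4 Ω
Z = 5350 − j734.4 Ω
|Z| = √(5350² + 734.4²) = 5400 Ω

5400 Ω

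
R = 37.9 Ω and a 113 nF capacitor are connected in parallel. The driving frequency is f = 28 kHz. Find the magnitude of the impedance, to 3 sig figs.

30.3 Ω

ω = 2πf = 175900 rad/s
X_C = 1/(ωC) = 50.3 Ω
Parallel: admittances add. Y = 1/R + jωC
Y = (0.0264 + j0.0199) S
|Y| = 0.0330 S → |Z| = 1/|Y| = 30.3 Ω, ∠Z = −∠Y = -37.0°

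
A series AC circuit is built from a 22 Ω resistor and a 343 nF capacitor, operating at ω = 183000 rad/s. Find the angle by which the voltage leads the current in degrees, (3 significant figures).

X_C = 1/(ωC) = 15.9 Ω
Z = 22.0 − j15.9 Ω
|Z| = √(22.0² + 15.9²) = 27.2 Ω
∠Z = arctan(-15.9/22.0) = -35.9°

-35.9°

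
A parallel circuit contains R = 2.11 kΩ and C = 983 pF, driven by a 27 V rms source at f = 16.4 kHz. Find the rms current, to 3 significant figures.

ω = 2πf = 103000 rad/s
X_C = 1/(ωC) = 9870 Ω
Parallel: admittances add. Y = 1/R + jωC
Y = (0.000474 + j0.000101) S
|Y| = 0.000485 S → |Z| = 1/|Y| = 2060 Ω, ∠Z = −∠Y = -12.1°
I = V/|Z| = 27/2060 = 13.1 mA

13.1 mA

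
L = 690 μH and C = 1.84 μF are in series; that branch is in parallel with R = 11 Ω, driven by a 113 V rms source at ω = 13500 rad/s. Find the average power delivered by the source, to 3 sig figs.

1.16 kW

X_L = ωL = 9.31 Ω
X_C = 1/(ωC) = 40.3 Ω
Branch 1: Z₁ = R = 11.0 Ω
Branch 2 (series LC): Z₂ = j(X_L − X_C) = −j30.9 Ω
Parallel: Z = Z₁Z₂/(Z₁+Z₂), |Z| = 10.4 Ω, ∠Z = -19.6°
I = V/|Z| = 10.9 A
P = VI cos φ = 113 × 10.9 × cos(-19.6°) = 1.16 kW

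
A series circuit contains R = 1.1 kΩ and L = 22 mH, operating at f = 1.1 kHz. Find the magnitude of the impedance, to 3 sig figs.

1110 Ω

ω = 2πf = 6912 rad/s
X_L = ωL = 152 Ω
Z = 1100 + j152 Ω
|Z| = √(1100² + 152²) = 1110 Ω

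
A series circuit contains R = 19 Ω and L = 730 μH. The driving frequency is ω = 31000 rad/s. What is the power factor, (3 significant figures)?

X_L = ωL = 22.6 Ω
Z = 19.0 + j22.6 Ω
|Z| = √(19.0² + 22.6²) = 29.5 Ω
∠Z = arctan(22.6/19.0) = 50.0°
cos φ = cos(50.0°) = 0.643

0.643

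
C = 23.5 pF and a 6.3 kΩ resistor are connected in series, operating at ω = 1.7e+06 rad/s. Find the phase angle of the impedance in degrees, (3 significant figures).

X_C = 1/(ωC) = 25000 Ω
Z = 6300 − j25000 Ω
|Z| = √(6300² + 25000²) = 25800 Ω
∠Z = arctan(-25000/6300) = -75.9°

-75.9°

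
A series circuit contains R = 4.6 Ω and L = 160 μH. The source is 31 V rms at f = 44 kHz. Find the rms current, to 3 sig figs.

697 mA

ω = 2πf = 276500 rad/s
X_L = ωL = 44.2 Ω
Z = 4.60 + j44.2 Ω
|Z| = √(4.60² + 44.2²) = 44.5 Ω
I = V/|Z| = 31/44.5 = 697 mA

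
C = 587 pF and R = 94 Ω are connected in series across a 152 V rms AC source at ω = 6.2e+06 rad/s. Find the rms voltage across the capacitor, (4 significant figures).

143.8 V

X_C = 1/(ωC) = 274.8 Ω
Z = 94.00 − j274.8 Ω
|Z| = √(94.00² + 274.8²) = 290.4 Ω
I = V/|Z| = 523.4 mA
V_C = I·|Z_C| = 0.5234 × 274.8 = 143.8 V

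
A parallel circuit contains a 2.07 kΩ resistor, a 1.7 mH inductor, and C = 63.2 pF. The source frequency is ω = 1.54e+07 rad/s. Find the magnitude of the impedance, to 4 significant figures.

950.1 Ω

X_L = ωL = 26180 Ω
X_C = 1/(ωC) = 1027 Ω
Parallel: admittances add. Y = 1/R + 1/(jωL) + jωC
Y = (0.0004831 + j0.0009351) S
|Y| = 0.001053 S → |Z| = 1/|Y| = 950.1 Ω, ∠Z = −∠Y = -62.68°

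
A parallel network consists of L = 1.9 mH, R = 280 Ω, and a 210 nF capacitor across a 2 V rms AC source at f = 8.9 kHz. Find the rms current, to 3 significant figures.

ω = 2πf = 55920 rad/s
X_L = ωL = 106 Ω
X_C = 1/(ωC) = 85.2 Ω
Parallel: admittances add. Y = 1/R + 1/(jωL) + jωC
Y = (0.00357 + j0.00233) S
|Y| = 0.00427 S → |Z| = 1/|Y| = 234 Ω, ∠Z = −∠Y = -33.1°
I = V/|Z| = 2/234 = 8.53 mA

8.53 mA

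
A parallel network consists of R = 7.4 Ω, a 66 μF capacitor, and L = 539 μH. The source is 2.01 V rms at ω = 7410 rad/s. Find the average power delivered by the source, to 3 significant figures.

X_L = ωL = 3.99 Ω
X_C = 1/(ωC) = 2.04 Ω
Parallel: admittances add. Y = 1/R + 1/(jωL) + jωC
Y = (0.135 + j0.239) S
|Y| = 0.274 S → |Z| = 1/|Y| = 3.65 Ω, ∠Z = −∠Y = -60.5°
I = V/|Z| = 551 mA
P = VI cos φ = 2.01 × 0.551 × cos(-60.5°) = 546 mW

546 mW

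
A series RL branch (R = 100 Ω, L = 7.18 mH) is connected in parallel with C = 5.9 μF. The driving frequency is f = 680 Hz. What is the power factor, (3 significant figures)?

0.378

ω = 2πf = 4273 rad/s
X_L = ωL = 30.7 Ω
X_C = 1/(ωC) = 39.7 Ω
Branch 1 (R+jX_L): Z₁ = 100 + j30.7 Ω, |Z₁| = 105 Ω
Branch 2 (−jX_C): Z₂ = −j39.7 Ω
Parallel: Z = Z₁Z₂/(Z₁+Z₂), |Z| = 41.3 Ω, ∠Z = -67.8°
cos φ = cos(-67.8°) = 0.378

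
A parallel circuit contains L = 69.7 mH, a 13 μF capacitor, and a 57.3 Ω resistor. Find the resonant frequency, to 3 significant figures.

167 Hz

ω₀ = 1/√(LC) = 1/√(0.0697 × 1.3e-05) = 1051 rad/s
f₀ = ω₀/(2π) = 167 Hz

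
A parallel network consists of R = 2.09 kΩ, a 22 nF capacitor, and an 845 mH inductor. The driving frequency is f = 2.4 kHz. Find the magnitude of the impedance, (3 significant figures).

1850 Ω

ω = 2πf = 15080 rad/s
X_L = ωL = 12700 Ω
X_C = 1/(ωC) = 3010 Ω
Parallel: admittances add. Y = 1/R + 1/(jωL) + jωC
Y = (0.000478 + j0.000253) S
|Y| = 0.000541 S → |Z| = 1/|Y| = 1850 Ω, ∠Z = −∠Y = -27.9°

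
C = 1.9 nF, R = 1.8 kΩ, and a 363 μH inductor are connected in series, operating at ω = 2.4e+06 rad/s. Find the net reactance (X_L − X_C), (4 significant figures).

X_L = ωL = 871.2 Ω
X_C = 1/(ωC) = 219.3 Ω
X = 871.2 − 219.3 = 651.9 Ω

651.9 Ω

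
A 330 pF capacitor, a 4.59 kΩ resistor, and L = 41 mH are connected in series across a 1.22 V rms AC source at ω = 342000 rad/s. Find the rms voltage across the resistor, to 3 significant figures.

0.811 V

X_L = ωL = 14000 Ω
X_C = 1/(ωC) = 8860 Ω
Net reactance X = X_L − X_C = 5160 Ω
Z = 4590 + j5160 Ω
|Z| = √(4590² + 5160²) = 6910 Ω
I = V/|Z| = 177 μA
V_R = I·|Z_R| = 0.000177 × 4590 = 0.811 V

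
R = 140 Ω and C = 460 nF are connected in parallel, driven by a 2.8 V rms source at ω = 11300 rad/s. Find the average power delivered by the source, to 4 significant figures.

56.00 mW

X_C = 1/(ωC) = 192.4 Ω
Parallel: admittances add. Y = 1/R + jωC
Y = (0.007143 + j0.005198) S
|Y| = 0.008834 S → |Z| = 1/|Y| = 113.2 Ω, ∠Z = −∠Y = -36.04°
I = V/|Z| = 24.74 mA
P = VI cos φ = 2.8 × 0.02474 × cos(-36.04°) = 56.00 mW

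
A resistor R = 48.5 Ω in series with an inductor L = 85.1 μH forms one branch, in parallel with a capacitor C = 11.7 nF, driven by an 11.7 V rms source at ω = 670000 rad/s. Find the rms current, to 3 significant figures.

105 mA

X_L = ωL = 57.0 Ω
X_C = 1/(ωC) = 128 Ω
Branch 1 (R+jX_L): Z₁ = 48.5 + j57.0 Ω, |Z₁| = 74.9 Ω
Branch 2 (−jX_C): Z₂ = −j128 Ω
Parallel: Z = Z₁Z₂/(Z₁+Z₂), |Z| = 112 Ω, ∠Z = 15.1°
I = V/|Z| = 11.7/112 = 105 mA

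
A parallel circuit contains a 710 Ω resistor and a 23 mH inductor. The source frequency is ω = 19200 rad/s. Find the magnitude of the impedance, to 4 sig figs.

375.0 Ω

X_L = ωL = 441.6 Ω
Parallel: admittances add. Y = 1/R + 1/(jωL)
Y = (0.001408 − j0.002264) S
|Y| = 0.002667 S → |Z| = 1/|Y| = 375.0 Ω, ∠Z = −∠Y = 58.12°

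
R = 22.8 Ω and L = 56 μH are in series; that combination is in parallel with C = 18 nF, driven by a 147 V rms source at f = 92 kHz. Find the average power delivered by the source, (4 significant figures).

314.3 W

ω = 2πf = 578100 rad/s
X_L = ωL = 32.37 Ω
X_C = 1/(ωC) = 96.11 Ω
Branch 1 (R+jX_L): Z₁ = 22.80 + j32.37 Ω, |Z₁| = 39.59 Ω
Branch 2 (−jX_C): Z₂ = −j96.11 Ω
Parallel: Z = Z₁Z₂/(Z₁+Z₂), |Z| = 56.22 Ω, ∠Z = 35.16°
I = V/|Z| = 2.615 A
P = VI cos φ = 147 × 2.615 × cos(35.16°) = 314.3 W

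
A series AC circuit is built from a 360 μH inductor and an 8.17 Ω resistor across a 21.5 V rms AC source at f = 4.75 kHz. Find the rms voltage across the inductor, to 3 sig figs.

17.1 V

ω = 2πf = 29850 rad/s
X_L = ωL = 10.7 Ω
Z = 8.17 + j10.7 Ω
|Z| = √(8.17² + 10.7²) = 13.5 Ω
I = V/|Z| = 1.59 A
V_L = I·|Z_L| = 1.59 × 10.7 = 17.1 V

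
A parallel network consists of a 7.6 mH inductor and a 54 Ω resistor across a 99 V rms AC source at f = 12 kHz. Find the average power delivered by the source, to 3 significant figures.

ω = 2πf = 75400 rad/s
X_L = ωL = 573 Ω
Parallel: admittances add. Y = 1/R + 1/(jωL)
Y = (0.0185 − j0.00175) S
|Y| = 0.0186 S → |Z| = 1/|Y| = 53.8 Ω, ∠Z = −∠Y = 5.38°
I = V/|Z| = 1.84 A
P = VI cos φ = 99 × 1.84 × cos(5.38°) = 181 W

181 W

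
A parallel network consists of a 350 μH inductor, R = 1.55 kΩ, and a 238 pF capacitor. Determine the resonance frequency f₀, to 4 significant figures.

551.4 kHz

ω₀ = 1/√(LC) = 1/√(0.00035 × 2.38e-10) = 3.465e+06 rad/s
f₀ = ω₀/(2π) = 551.4 kHz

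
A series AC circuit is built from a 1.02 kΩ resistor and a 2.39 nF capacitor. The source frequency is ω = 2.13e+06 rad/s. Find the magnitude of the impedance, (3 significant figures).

X_C = 1/(ωC) = 196 Ω
Z = 1020 − j196 Ω
|Z| = √(1020² + 196²) = 1040 Ω

1040 Ω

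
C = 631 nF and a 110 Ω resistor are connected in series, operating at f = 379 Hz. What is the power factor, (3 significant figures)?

ω = 2πf = 2381 rad/s
X_C = 1/(ωC) = 666 Ω
Z = 110 − j666 Ω
|Z| = √(110² + 666²) = 675 Ω
∠Z = arctan(-666/110) = -80.6°
cos φ = cos(-80.6°) = 0.163

0.163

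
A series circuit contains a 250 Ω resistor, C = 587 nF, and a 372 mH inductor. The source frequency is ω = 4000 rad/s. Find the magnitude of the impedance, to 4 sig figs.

1091 Ω

X_L = ωL = 1488 Ω
X_C = 1/(ωC) = 425.9 Ω
Net reactance X = X_L − X_C = 1062 Ω
Z = 250.0 + j1062 Ω
|Z| = √(250.0² + 1062²) = 1091 Ω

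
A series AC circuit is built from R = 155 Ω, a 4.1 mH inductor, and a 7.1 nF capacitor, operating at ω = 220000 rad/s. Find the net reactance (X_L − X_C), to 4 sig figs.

261.8 Ω

X_L = ωL = 902.0 Ω
X_C = 1/(ωC) = 640.2 Ω
X = 902.0 − 640.2 = 261.8 Ω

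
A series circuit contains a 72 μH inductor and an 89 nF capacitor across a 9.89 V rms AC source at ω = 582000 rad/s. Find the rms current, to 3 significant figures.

X_L = ωL = 41.9 Ω
X_C = 1/(ωC) = 19.3 Ω
Net reactance X = X_L − X_C = 22.6 Ω
Z = j22.6 Ω
|Z| = √(0² + 22.6²) = 22.6 Ω
I = V/|Z| = 9.89/22.6 = 438 mA

438 mA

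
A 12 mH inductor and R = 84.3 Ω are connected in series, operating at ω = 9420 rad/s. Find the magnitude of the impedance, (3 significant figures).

X_L = ωL = 113 Ω
Z = 84.3 + j113 Ω
|Z| = √(84.3² + 113²) = 141 Ω

141 Ω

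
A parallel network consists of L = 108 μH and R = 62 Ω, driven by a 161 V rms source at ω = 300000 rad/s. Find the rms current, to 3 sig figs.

X_L = ωL = 32.4 Ω
Parallel: admittances add. Y = 1/R + 1/(jωL)
Y = (0.0161 − j0.0309) S
|Y| = 0.0348 S → |Z| = 1/|Y| = 28.7 Ω, ∠Z = −∠Y = 62.4°
I = V/|Z| = 161/28.7 = 5.61 A

5.61 A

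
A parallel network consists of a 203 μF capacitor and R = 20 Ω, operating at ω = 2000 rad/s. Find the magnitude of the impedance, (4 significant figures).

2.445 Ω

X_C = 1/(ωC) = 2.463 Ω
Parallel: admittances add. Y = 1/R + jωC
Y = (0.05000 + j0.4060) S
|Y| = 0.4091 S → |Z| = 1/|Y| = 2.445 Ω, ∠Z = −∠Y = -82.98°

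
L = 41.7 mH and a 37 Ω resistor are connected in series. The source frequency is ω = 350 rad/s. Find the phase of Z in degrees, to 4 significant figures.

X_L = ωL = 14.60 Ω
Z = 37.00 + j14.60 Ω
|Z| = √(37.00² + 14.60²) = 39.77 Ω
∠Z = arctan(14.60/37.00) = 21.53°

21.53°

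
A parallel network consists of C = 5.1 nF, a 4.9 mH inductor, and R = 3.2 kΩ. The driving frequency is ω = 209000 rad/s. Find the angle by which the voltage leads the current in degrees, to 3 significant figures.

-16.0°

X_L = ωL = 1020 Ω
X_C = 1/(ωC) = 938 Ω
Parallel: admittances add. Y = 1/R + 1/(jωL) + jωC
Y = (0.000313 + j8.94e-05) S
|Y| = 0.000325 S → |Z| = 1/|Y| = 3080 Ω, ∠Z = −∠Y = -16.0°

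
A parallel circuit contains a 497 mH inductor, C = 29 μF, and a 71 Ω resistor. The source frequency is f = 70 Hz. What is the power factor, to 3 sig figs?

ω = 2πf = 439.8 rad/s
X_L = ωL = 219 Ω
X_C = 1/(ωC) = 78.4 Ω
Parallel: admittances add. Y = 1/R + 1/(jωL) + jωC
Y = (0.0141 + j0.00818) S
|Y| = 0.0163 S → |Z| = 1/|Y| = 61.4 Ω, ∠Z = −∠Y = -30.1°
cos φ = cos(-30.1°) = 0.865

0.865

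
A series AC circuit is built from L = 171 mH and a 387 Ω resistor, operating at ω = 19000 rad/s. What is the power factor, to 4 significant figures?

X_L = ωL = 3249 Ω
Z = 387.0 + j3249 Ω
|Z| = √(387.0² + 3249²) = 3272 Ω
∠Z = arctan(3249/387.0) = 83.21°
cos φ = cos(83.21°) = 0.1183

0.1183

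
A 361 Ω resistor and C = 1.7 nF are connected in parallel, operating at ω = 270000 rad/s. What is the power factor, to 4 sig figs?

X_C = 1/(ωC) = 2179 Ω
Parallel: admittances add. Y = 1/R + jωC
Y = (0.002770 + j0.0004590) S
|Y| = 0.002808 S → |Z| = 1/|Y| = 356.1 Ω, ∠Z = −∠Y = -9.408°
cos φ = cos(-9.408°) = 0.9865

0.9865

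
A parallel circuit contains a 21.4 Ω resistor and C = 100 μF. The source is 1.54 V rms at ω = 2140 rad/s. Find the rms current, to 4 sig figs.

337.3 mA

X_C = 1/(ωC) = 4.673 Ω
Parallel: admittances add. Y = 1/R + jωC
Y = (0.04673 + j0.2140) S
|Y| = 0.2190 S → |Z| = 1/|Y| = 4.565 Ω, ∠Z = −∠Y = -77.68°
I = V/|Z| = 1.54/4.565 = 337.3 mA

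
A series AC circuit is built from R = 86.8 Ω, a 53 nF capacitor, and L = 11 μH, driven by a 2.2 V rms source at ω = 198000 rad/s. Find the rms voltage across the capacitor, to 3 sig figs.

1.65 V

X_L = ωL = 2.18 Ω
X_C = 1/(ωC) = 95.3 Ω
Net reactance X = X_L − X_C = -93.1 Ω
Z = 86.8 − j93.1 Ω
|Z| = √(86.8² + 93.1²) = 127 Ω
I = V/|Z| = 17.3 mA
V_C = I·|Z_C| = 0.0173 × 95.3 = 1.65 V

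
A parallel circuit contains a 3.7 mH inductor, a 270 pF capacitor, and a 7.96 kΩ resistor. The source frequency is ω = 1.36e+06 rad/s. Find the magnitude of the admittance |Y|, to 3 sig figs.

210 μS

X_L = ωL = 5030 Ω
X_C = 1/(ωC) = 2720 Ω
Parallel: admittances add. Y = 1/R + 1/(jωL) + jωC
Y = (0.000126 + j0.000168) S
|Y| = 0.000210 S → |Z| = 1/|Y| = 4760 Ω, ∠Z = −∠Y = -53.3°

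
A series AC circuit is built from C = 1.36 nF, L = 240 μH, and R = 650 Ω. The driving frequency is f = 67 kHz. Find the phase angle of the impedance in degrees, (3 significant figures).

-68.4°

ω = 2πf = 421000 rad/s
X_L = ωL = 101 Ω
X_C = 1/(ωC) = 1750 Ω
Net reactance X = X_L − X_C = -1650 Ω
Z = 650 − j1650 Ω
|Z| = √(650² + 1650²) = 1770 Ω
∠Z = arctan(-1650/650) = -68.4°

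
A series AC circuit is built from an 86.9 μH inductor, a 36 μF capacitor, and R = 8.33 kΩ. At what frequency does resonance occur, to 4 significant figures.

2.846 kHz

ω₀ = 1/√(LC) = 1/√(8.69e-05 × 3.6e-05) = 17880 rad/s
f₀ = ω₀/(2π) = 2.846 kHz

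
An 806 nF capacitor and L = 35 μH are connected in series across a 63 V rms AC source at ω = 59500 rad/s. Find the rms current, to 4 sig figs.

3.357 A

X_L = ωL = 2.083 Ω
X_C = 1/(ωC) = 20.85 Ω
Net reactance X = X_L − X_C = -18.77 Ω
Z = − j18.77 Ω
|Z| = √(0² + 18.77²) = 18.77 Ω
I = V/|Z| = 63/18.77 = 3.357 A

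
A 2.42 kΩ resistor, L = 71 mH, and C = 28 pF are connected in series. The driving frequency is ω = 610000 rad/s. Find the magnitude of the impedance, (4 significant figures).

X_L = ωL = 43310 Ω
X_C = 1/(ωC) = 58550 Ω
Net reactance X = X_L − X_C = -15240 Ω
Z = 2420 − j15240 Ω
|Z| = √(2420² + 15240²) = 15430 Ω

15430 Ω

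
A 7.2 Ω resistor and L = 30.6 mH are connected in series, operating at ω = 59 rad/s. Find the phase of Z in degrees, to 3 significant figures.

X_L = ωL = 1.81 Ω
Z = 7.20 + j1.81 Ω
|Z| = √(7.20² + 1.81²) = 7.42 Ω
∠Z = arctan(1.81/7.20) = 14.1°

14.1°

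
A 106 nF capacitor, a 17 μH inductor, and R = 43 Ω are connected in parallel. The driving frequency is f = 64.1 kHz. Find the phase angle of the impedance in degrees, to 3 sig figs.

77.3°

ω = 2πf = 402800 rad/s
X_L = ωL = 6.85 Ω
X_C = 1/(ωC) = 23.4 Ω
Parallel: admittances add. Y = 1/R + 1/(jωL) + jωC
Y = (0.0233 − j0.103) S
|Y| = 0.106 S → |Z| = 1/|Y| = 9.44 Ω, ∠Z = −∠Y = 77.3°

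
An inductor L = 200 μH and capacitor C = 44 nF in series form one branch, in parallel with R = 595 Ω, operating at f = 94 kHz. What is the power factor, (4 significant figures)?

ω = 2πf = 590600 rad/s
X_L = ωL = 118.1 Ω
X_C = 1/(ωC) = 38.48 Ω
Branch 1: Z₁ = R = 595.0 Ω
Branch 2 (series LC): Z₂ = j(X_L − X_C) = j79.64 Ω
Parallel: Z = Z₁Z₂/(Z₁+Z₂), |Z| = 78.94 Ω, ∠Z = 82.38°
cos φ = cos(82.38°) = 0.1327

0.1327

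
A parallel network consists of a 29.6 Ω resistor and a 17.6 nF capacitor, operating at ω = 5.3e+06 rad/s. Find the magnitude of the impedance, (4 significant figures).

X_C = 1/(ωC) = 10.72 Ω
Parallel: admittances add. Y = 1/R + jωC
Y = (0.03378 + j0.09328) S
|Y| = 0.09921 S → |Z| = 1/|Y| = 10.08 Ω, ∠Z = −∠Y = -70.09°

10.08 Ω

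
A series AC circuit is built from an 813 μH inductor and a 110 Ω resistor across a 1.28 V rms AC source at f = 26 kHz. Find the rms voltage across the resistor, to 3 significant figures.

0.816 V

ω = 2πf = 163400 rad/s
X_L = ωL = 133 Ω
Z = 110 + j133 Ω
|Z| = √(110² + 133²) = 172 Ω
I = V/|Z| = 7.42 mA
V_R = I·|Z_R| = 0.00742 × 110 = 0.816 V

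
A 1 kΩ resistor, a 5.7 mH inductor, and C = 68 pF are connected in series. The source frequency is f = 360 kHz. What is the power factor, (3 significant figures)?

0.155

ω = 2πf = 2.262e+06 rad/s
X_L = ωL = 12900 Ω
X_C = 1/(ωC) = 6500 Ω
Net reactance X = X_L − X_C = 6390 Ω
Z = 1000 + j6390 Ω
|Z| = √(1000² + 6390²) = 6470 Ω
∠Z = arctan(6390/1000) = 81.1°
cos φ = cos(81.1°) = 0.155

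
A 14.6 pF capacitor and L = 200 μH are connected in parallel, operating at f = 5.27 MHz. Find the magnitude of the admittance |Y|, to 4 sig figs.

ω = 2πf = 3.311e+07 rad/s
X_L = ωL = 6622 Ω
X_C = 1/(ωC) = 2069 Ω
Parallel: admittances add. Y = 1/(jωL) + jωC
Y = (0 + j0.0003324) S
|Y| = 0.0003324 S → |Z| = 1/|Y| = 3008 Ω, ∠Z = −∠Y = -90.00°

332.4 μS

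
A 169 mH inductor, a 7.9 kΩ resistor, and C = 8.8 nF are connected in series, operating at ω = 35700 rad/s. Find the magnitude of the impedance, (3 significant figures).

8400 Ω

X_L = ωL = 6030 Ω
X_C = 1/(ωC) = 3180 Ω
Net reactance X = X_L − X_C = 2850 Ω
Z = 7900 + j2850 Ω
|Z| = √(7900² + 2850²) = 8400 Ω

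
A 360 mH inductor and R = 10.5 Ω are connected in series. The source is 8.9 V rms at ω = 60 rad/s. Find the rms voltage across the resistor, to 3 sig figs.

X_L = ωL = 21.6 Ω
Z = 10.5 + j21.6 Ω
|Z| = √(10.5² + 21.6²) = 24.0 Ω
I = V/|Z| = 371 mA
V_R = I·|Z_R| = 0.371 × 10.5 = 3.89 V

3.89 V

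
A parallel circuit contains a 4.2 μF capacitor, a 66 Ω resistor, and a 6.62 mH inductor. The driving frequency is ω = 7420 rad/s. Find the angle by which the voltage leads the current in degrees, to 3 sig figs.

X_L = ωL = 49.1 Ω
X_C = 1/(ωC) = 32.1 Ω
Parallel: admittances add. Y = 1/R + 1/(jωL) + jωC
Y = (0.0152 + j0.0108) S
|Y| = 0.0186 S → |Z| = 1/|Y| = 53.7 Ω, ∠Z = −∠Y = -35.5°

-35.5°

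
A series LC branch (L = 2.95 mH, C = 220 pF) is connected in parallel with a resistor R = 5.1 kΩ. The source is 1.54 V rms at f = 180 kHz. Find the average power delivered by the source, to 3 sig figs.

465 μW

ω = 2πf = 1.131e+06 rad/s
X_L = ωL = 3340 Ω
X_C = 1/(ωC) = 4020 Ω
Branch 1: Z₁ = R = 5100 Ω
Branch 2 (series LC): Z₂ = j(X_L − X_C) = −j683 Ω
Parallel: Z = Z₁Z₂/(Z₁+Z₂), |Z| = 677 Ω, ∠Z = -82.4°
I = V/|Z| = 2.28 mA
P = VI cos φ = 1.54 × 0.00228 × cos(-82.4°) = 465 μW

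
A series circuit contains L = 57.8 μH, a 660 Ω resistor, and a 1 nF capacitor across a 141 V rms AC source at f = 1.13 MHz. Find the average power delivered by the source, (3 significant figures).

25.8 W

ω = 2πf = 7.1e+06 rad/s
X_L = ωL = 410 Ω
X_C = 1/(ωC) = 141 Ω
Net reactance X = X_L − X_C = 270 Ω
Z = 660 + j270 Ω
|Z| = √(660² + 270²) = 713 Ω
∠Z = arctan(270/660) = 22.2°
I = V/|Z| = 198 mA
P = VI cos φ = 141 × 0.198 × cos(22.2°) = 25.8 W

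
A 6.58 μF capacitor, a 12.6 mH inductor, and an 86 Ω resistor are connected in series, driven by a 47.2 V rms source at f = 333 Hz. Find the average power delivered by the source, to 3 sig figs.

ω = 2πf = 2092 rad/s
X_L = ωL = 26.4 Ω
X_C = 1/(ωC) = 72.6 Ω
Net reactance X = X_L − X_C = -46.3 Ω
Z = 86.0 − j46.3 Ω
|Z| = √(86.0² + 46.3²) = 97.7 Ω
∠Z = arctan(-46.3/86.0) = -28.3°
I = V/|Z| = 483 mA
P = VI cos φ = 47.2 × 0.483 × cos(-28.3°) = 20.1 W

20.1 W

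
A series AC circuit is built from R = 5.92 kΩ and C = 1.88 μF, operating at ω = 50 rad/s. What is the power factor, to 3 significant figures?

X_C = 1/(ωC) = 10600 Ω
Z = 5920 − j10600 Ω
|Z| = √(5920² + 10600²) = 12200 Ω
∠Z = arctan(-10600/5920) = -60.9°
cos φ = cos(-60.9°) = 0.486

0.486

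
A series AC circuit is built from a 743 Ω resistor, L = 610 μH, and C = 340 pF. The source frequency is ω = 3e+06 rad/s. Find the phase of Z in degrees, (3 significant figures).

X_L = ωL = 1830 Ω
X_C = 1/(ωC) = 980 Ω
Net reactance X = X_L − X_C = 850 Ω
Z = 743 + j850 Ω
|Z| = √(743² + 850²) = 1130 Ω
∠Z = arctan(850/743) = 48.8°

48.8°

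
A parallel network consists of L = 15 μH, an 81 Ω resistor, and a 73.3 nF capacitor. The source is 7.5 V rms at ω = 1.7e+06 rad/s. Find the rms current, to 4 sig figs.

647.1 mA

X_L = ωL = 25.50 Ω
X_C = 1/(ωC) = 8.025 Ω
Parallel: admittances add. Y = 1/R + 1/(jωL) + jωC
Y = (0.01235 + j0.08539) S
|Y| = 0.08628 S → |Z| = 1/|Y| = 11.59 Ω, ∠Z = −∠Y = -81.77°
I = V/|Z| = 7.5/11.59 = 647.1 mA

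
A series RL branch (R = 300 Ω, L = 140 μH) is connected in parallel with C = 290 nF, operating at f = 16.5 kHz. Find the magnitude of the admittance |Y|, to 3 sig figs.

ω = 2πf = 103700 rad/s
X_L = ωL = 14.5 Ω
X_C = 1/(ωC) = 33.3 Ω
Branch 1 (R+jX_L): Z₁ = 300 + j14.5 Ω, |Z₁| = 300 Ω
Branch 2 (−jX_C): Z₂ = −j33.3 Ω
Parallel: Z = Z₁Z₂/(Z₁+Z₂), |Z| = 33.2 Ω, ∠Z = -83.7°
|Y| = 1/|Z| = 30.1 mS

30.1 mS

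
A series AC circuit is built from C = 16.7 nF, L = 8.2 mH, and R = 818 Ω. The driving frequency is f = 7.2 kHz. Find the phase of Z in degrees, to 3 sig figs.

ω = 2πf = 45240 rad/s
X_L = ωL = 371 Ω
X_C = 1/(ωC) = 1320 Ω
Net reactance X = X_L − X_C = -953 Ω
Z = 818 − j953 Ω
|Z| = √(818² + 953²) = 1260 Ω
∠Z = arctan(-953/818) = -49.3°

-49.3°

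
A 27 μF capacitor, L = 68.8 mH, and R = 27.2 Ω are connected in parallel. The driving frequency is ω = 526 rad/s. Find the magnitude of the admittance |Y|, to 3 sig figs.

X_L = ωL = 36.2 Ω
X_C = 1/(ωC) = 70.4 Ω
Parallel: admittances add. Y = 1/R + 1/(jωL) + jωC
Y = (0.0368 − j0.0134) S
|Y| = 0.0391 S → |Z| = 1/|Y| = 25.5 Ω, ∠Z = −∠Y = 20.1°

39.1 mS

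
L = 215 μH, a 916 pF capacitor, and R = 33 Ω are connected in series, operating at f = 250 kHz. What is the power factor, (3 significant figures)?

0.0920

ω = 2πf = 1.571e+06 rad/s
X_L = ωL = 338 Ω
X_C = 1/(ωC) = 695 Ω
Net reactance X = X_L − X_C = -357 Ω
Z = 33.0 − j357 Ω
|Z| = √(33.0² + 357²) = 359 Ω
∠Z = arctan(-357/33.0) = -84.7°
cos φ = cos(-84.7°) = 0.0920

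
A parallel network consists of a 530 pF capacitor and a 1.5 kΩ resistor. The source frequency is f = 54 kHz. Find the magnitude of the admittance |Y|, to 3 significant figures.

ω = 2πf = 339300 rad/s
X_C = 1/(ωC) = 5560 Ω
Parallel: admittances add. Y = 1/R + jωC
Y = (0.000667 + j0.000180) S
|Y| = 0.000690 S → |Z| = 1/|Y| = 1450 Ω, ∠Z = −∠Y = -15.1°

690 μS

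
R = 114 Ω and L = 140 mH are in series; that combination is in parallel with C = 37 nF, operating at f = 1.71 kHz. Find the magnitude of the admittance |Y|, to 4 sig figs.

268.2 μS

ω = 2πf = 10740 rad/s
X_L = ωL = 1504 Ω
X_C = 1/(ωC) = 2515 Ω
Branch 1 (R+jX_L): Z₁ = 114.0 + j1504 Ω, |Z₁| = 1509 Ω
Branch 2 (−jX_C): Z₂ = −j2515 Ω
Parallel: Z = Z₁Z₂/(Z₁+Z₂), |Z| = 3729 Ω, ∠Z = 79.23°
|Y| = 1/|Z| = 268.2 μS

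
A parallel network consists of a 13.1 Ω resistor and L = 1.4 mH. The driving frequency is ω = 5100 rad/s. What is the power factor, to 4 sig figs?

X_L = ωL = 7.140 Ω
Parallel: admittances add. Y = 1/R + 1/(jωL)
Y = (0.07634 − j0.1401) S
|Y| = 0.1595 S → |Z| = 1/|Y| = 6.269 Ω, ∠Z = −∠Y = 61.41°
cos φ = cos(61.41°) = 0.4786

0.4786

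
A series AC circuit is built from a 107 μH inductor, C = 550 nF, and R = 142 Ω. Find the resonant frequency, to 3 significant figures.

ω₀ = 1/√(LC) = 1/√(0.000107 × 5.5e-07) = 130400 rad/s
f₀ = ω₀/(2π) = 20.7 kHz

20.7 kHz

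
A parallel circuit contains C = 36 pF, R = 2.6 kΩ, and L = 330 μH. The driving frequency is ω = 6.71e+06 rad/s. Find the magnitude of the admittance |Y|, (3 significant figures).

X_L = ωL = 2210 Ω
X_C = 1/(ωC) = 4140 Ω
Parallel: admittances add. Y = 1/R + 1/(jωL) + jωC
Y = (0.000385 − j0.000210) S
|Y| = 0.000438 S → |Z| = 1/|Y| = 2280 Ω, ∠Z = −∠Y = 28.6°

438 μS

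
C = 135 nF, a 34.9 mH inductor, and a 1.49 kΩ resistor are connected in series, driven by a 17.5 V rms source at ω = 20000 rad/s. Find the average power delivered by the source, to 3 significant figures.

X_L = ωL = 698 Ω
X_C = 1/(ωC) = 370 Ω
Net reactance X = X_L − X_C = 328 Ω
Z = 1490 + j328 Ω
|Z| = √(1490² + 328²) = 1530 Ω
∠Z = arctan(328/1490) = 12.4°
I = V/|Z| = 11.5 mA
P = VI cos φ = 17.5 × 0.0115 × cos(12.4°) = 196 mW

196 mW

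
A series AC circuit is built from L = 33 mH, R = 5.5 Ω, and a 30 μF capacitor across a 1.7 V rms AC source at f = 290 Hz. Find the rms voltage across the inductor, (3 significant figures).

ω = 2πf = 1822 rad/s
X_L = ωL = 60.1 Ω
X_C = 1/(ωC) = 18.3 Ω
Net reactance X = X_L − X_C = 41.8 Ω
Z = 5.50 + j41.8 Ω
|Z| = √(5.50² + 41.8²) = 42.2 Ω
I = V/|Z| = 40.3 mA
V_L = I·|Z_L| = 0.0403 × 60.1 = 2.42 V

2.42 V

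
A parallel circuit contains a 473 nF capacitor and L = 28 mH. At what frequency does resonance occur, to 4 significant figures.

ω₀ = 1/√(LC) = 1/√(0.028 × 4.73e-07) = 8689 rad/s
f₀ = ω₀/(2π) = 1.383 kHz

1.383 kHz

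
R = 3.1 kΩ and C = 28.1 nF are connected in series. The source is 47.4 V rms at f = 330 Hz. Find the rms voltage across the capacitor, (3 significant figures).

46.6 V

ω = 2πf = 2073 rad/s
X_C = 1/(ωC) = 17200 Ω
Z = 3100 − j17200 Ω
|Z| = √(3100² + 17200²) = 17400 Ω
I = V/|Z| = 2.72 mA
V_C = I·|Z_C| = 0.00272 × 17200 = 46.6 V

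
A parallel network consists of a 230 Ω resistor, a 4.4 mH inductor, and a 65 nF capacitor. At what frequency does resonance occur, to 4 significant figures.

ω₀ = 1/√(LC) = 1/√(0.0044 × 6.5e-08) = 59130 rad/s
f₀ = ω₀/(2π) = 9.411 kHz

9.411 kHz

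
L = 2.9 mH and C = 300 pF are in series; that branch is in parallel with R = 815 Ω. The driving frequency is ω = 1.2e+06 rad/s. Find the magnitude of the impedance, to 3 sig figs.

X_L = ωL = 3480 Ω
X_C = 1/(ωC) = 2780 Ω
Branch 1: Z₁ = R = 815 Ω
Branch 2 (series LC): Z₂ = j(X_L − X_C) = j702 Ω
Parallel: Z = Z₁Z₂/(Z₁+Z₂), |Z| = 532 Ω, ∠Z = 49.3°

532 Ω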